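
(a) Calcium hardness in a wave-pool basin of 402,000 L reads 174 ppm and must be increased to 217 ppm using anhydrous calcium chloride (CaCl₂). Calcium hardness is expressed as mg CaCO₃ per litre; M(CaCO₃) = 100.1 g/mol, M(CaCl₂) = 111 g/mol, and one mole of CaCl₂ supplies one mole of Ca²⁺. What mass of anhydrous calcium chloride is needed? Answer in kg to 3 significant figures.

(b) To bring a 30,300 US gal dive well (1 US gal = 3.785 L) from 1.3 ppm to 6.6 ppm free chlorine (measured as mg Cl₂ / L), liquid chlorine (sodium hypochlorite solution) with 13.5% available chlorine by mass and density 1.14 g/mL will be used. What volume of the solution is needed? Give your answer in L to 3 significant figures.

(a) Hardness to add: (217 − 174) = 43 mg/L as CaCO₃ × 402,000 L = 17,290 g as CaCO₃.
(a) Moles of Ca²⁺ (1 mol Ca²⁺ ≡ 1 mol CaCO₃): 17,290 / 100.1 g/mol = 172.7 mol.
(a) Mass of CaCl₂: 172.7 × 111 = 19,170 g.

(b) Volume: 30,300 US gal × 3.785 L/gal = 114,686 L.
(b) Chlorine deficit: 6.6 − 1.3 = 5.3 ppm = 5.3 mg/L as Cl₂.
(b) Cl₂ equivalent needed: 5.3 mg/L × 114,686 L = 607,800 mg = 607.8 g.
(b) Product at 13.5% available chlorine: 607.8 / 0.135 = 4502 g.
(b) Volume at density 1.14 g/mL: 4502 g ÷ 1.14 g/mL = 3950 mL.

(a) 19.2 kg; (b) 3.95 L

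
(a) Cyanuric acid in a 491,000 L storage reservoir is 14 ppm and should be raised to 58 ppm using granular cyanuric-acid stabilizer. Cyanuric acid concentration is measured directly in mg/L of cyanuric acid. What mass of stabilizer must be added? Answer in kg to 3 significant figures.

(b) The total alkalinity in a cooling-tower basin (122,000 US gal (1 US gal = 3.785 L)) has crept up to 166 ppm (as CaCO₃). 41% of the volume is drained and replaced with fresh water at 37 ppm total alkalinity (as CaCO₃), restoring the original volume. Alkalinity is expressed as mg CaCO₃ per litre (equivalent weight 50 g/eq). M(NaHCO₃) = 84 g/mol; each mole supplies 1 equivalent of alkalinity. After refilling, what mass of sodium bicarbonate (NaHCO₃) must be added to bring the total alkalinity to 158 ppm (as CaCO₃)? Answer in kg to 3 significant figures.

(a) 21.6 kg; (b) 34.8 kg

(a) CYA to add: (58 − 14) = 44 mg/L × 491,000 L = 21,600 g cyanuric acid.

(b) Volume: 122,000 US gal × 3.785 L/gal = 461,770 L.
(b) After draining 41% and refilling: 166 × 0.59 + 37 × 0.41 = 113.11 ppm.
(b) Deficit to target: 158 − 113.11 = 44.89 mg/L.
(b) As CaCO₃: 44.89 mg/L × 461,770 L = 20,730 g; ÷ 50 g/eq ÷ 1 = 414.6 mol NaHCO₃.
(b) Mass: 414.6 × 84 = 34,820 g.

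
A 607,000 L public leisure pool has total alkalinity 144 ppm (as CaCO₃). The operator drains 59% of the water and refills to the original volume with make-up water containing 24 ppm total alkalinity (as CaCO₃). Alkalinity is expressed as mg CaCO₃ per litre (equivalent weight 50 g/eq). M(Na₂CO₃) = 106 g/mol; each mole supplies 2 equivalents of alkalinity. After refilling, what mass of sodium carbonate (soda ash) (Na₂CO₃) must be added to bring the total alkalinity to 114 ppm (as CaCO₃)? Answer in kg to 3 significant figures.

26.3 kg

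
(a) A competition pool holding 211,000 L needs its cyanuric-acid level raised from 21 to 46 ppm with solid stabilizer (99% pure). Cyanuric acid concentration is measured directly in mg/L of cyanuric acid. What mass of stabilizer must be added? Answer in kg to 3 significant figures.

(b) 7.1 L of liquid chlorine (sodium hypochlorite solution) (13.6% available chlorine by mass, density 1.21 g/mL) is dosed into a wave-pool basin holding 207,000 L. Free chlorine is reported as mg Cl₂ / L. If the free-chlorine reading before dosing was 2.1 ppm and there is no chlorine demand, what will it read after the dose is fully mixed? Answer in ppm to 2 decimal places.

(a) 5.33 kg; (b) 7.74 ppm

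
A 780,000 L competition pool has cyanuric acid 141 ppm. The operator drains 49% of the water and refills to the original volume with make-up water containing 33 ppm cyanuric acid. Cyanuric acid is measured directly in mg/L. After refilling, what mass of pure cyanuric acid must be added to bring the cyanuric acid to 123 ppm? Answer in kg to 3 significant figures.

After draining 49% and refilling: 141 × 0.51 + 33 × 0.49 = 88.08 ppm.
Deficit to target: 123 − 88.08 = 34.92 mg/L.
Mass: 34.92 mg/L × 780,000 L = 27,240 g cyanuric acid.

27.2 kg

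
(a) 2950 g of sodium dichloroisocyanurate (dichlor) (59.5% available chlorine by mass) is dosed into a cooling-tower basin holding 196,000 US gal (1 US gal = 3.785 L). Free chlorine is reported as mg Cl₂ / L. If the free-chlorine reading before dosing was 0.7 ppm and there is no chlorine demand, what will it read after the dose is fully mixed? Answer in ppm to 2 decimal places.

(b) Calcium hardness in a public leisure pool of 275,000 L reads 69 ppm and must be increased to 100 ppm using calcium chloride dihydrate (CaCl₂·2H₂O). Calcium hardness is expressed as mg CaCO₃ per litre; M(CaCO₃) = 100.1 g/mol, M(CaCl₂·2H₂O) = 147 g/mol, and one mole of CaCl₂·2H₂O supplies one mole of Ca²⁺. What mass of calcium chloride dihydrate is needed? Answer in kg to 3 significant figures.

(a) Volume: 196,000 US gal × 3.785 L/gal = 741,860 L.
(a) Available chlorine delivered: 2950 g × 0.595 = 1755 g as Cl₂.
(a) Concentration rise: 1755 g / 741,860 L = 2.366 mg/L = 2.37 ppm.
(a) Final FC: 0.7 + 2.37 = 3.07 ppm.

(b) Hardness to add: (100 − 69) = 31 mg/L as CaCO₃ × 275,000 L = 8525 g as CaCO₃.
(b) Moles of Ca²⁺ (1 mol Ca²⁺ ≡ 1 mol CaCO₃): 8525 / 100.1 g/mol = 85.16 mol.
(b) Mass of CaCl₂·2H₂O: 85.16 × 147 = 12,520 g.

(a) 3.07 ppm; (b) 12.5 kg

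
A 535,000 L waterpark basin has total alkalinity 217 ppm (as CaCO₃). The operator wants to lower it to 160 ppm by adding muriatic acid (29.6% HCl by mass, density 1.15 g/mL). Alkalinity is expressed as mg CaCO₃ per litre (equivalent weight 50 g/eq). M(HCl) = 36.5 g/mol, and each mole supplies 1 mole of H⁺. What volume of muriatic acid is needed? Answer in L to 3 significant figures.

65.4 L

Alkalinity to neutralize: (217 − 160) = 57 mg/L as CaCO₃ × 535,000 L = 30,500 g as CaCO₃.
Equivalents of H⁺ required: 30,500 ÷ 50 g/eq = 609.9 eq = 609.9 mol HCl.
Mass of HCl: 609.9 × 36.5 = 22,260 g.
Mass of 29.6% solution: 22,260 / 0.296 = 75,210 g.
Volume: 75,210 g ÷ 1.15 g/mL = 65,400 mL.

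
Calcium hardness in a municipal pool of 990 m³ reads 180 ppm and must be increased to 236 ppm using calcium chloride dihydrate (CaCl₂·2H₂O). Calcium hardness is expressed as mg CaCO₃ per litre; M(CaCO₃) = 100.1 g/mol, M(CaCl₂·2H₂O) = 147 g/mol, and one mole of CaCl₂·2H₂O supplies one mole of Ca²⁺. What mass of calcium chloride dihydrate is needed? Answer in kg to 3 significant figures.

81.4 kg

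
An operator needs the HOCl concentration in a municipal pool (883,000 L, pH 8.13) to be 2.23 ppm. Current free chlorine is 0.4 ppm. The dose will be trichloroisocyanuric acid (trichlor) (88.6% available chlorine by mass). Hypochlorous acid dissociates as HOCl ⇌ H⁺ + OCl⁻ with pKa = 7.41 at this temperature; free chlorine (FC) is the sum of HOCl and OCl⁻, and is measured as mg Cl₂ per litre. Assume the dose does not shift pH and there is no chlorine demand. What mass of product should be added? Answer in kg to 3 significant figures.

[OCl⁻]/[HOCl] = 10^(pH − pKa) = 10^(8.13 − 7.41) = 5.248; fraction as HOCl = 1/(1 + 5.248) = 0.16.
Free chlorine required for 2.23 ppm HOCl: 2.23 / 0.16 = 13.93 ppm.
FC to add: 13.93 − 0.4 = 13.53 mg/L as Cl₂.
Cl₂ equivalent: 13.53 mg/L × 883,000 L = 11,950 g.
Product at 88.6% available Cl: 11,950 / 0.886 = 13,490 g.

13.5 kg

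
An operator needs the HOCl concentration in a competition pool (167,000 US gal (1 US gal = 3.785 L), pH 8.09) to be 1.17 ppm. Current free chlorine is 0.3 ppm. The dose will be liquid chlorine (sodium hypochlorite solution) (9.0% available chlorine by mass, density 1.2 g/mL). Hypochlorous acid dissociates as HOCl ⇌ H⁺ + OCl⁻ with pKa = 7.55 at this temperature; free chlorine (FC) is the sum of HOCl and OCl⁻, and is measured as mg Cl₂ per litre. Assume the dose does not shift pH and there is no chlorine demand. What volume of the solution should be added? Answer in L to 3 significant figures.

28.8 L

Volume: 167,000 US gal × 3.785 L/gal = 632,095 L.
[OCl⁻]/[HOCl] = 10^(pH − pKa) = 10^(8.09 − 7.55) = 3.467; fraction as HOCl = 1/(1 + 3.467) = 0.2238.
Free chlorine required for 1.17 ppm HOCl: 1.17 / 0.2238 = 5.227 ppm.
FC to add: 5.227 − 0.3 = 4.927 mg/L as Cl₂.
Cl₂ equivalent: 4.927 mg/L × 632,095 L = 3114 g.
Product at 9.0% available Cl: 3114 / 0.09 = 34,600 g.
Volume: 34,600 g ÷ 1.2 g/mL = 28,840 mL.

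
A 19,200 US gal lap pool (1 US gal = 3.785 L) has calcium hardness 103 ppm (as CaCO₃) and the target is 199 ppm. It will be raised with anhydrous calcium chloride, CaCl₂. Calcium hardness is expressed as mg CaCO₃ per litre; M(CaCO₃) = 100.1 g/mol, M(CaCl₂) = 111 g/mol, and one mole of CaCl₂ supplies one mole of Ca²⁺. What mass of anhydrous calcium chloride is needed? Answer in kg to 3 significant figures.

7.74 kg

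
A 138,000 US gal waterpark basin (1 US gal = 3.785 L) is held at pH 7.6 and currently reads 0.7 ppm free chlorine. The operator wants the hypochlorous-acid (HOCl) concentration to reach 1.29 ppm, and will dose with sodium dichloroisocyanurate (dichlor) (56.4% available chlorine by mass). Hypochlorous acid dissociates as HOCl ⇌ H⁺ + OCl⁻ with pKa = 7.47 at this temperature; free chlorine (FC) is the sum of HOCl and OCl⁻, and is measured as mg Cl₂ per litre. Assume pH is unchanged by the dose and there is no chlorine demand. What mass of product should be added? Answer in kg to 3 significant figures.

2.16 kg

Volume: 138,000 US gal × 3.785 L/gal = 522,330 L.
[OCl⁻]/[HOCl] = 10^(pH − pKa) = 10^(7.6 − 7.47) = 1.349; fraction as HOCl = 1/(1 + 1.349) = 0.4257.
Free chlorine required for 1.29 ppm HOCl: 1.29 / 0.4257 = 3.03 ppm.
FC to add: 3.03 − 0.7 = 2.33 mg/L as Cl₂.
Cl₂ equivalent: 2.33 mg/L × 522,330 L = 1217 g.
Product at 56.4% available Cl: 1217 / 0.564 = 2158 g.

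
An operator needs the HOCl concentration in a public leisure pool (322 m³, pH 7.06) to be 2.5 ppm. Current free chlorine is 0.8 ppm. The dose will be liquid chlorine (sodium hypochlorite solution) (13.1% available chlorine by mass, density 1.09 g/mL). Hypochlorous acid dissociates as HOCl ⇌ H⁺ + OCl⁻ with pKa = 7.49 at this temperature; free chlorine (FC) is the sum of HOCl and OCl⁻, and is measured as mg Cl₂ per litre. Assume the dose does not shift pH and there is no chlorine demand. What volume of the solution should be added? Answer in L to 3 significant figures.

5.93 L

Volume: 322 m³ = 322,000 L.
[OCl⁻]/[HOCl] = 10^(pH − pKa) = 10^(7.06 − 7.49) = 0.3715; fraction as HOCl = 1/(1 + 0.3715) = 0.7291.
Free chlorine required for 2.5 ppm HOCl: 2.5 / 0.7291 = 3.429 ppm.
FC to add: 3.429 − 0.8 = 2.629 mg/L as Cl₂.
Cl₂ equivalent: 2.629 mg/L × 322,000 L = 846.5 g.
Product at 13.1% available Cl: 846.5 / 0.131 = 6462 g.
Volume: 6462 g ÷ 1.09 g/mL = 5928 mL.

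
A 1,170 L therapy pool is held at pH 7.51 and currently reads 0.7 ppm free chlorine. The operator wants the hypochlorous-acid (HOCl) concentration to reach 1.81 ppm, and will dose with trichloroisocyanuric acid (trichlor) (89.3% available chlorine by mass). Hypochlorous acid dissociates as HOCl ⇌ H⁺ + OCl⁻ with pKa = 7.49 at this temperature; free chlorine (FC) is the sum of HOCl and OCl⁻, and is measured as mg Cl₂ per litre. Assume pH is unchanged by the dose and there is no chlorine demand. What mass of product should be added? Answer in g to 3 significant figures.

3.94 g

[OCl⁻]/[HOCl] = 10^(pH − pKa) = 10^(7.51 − 7.49) = 1.047; fraction as HOCl = 1/(1 + 1.047) = 0.4885.
Free chlorine required for 1.81 ppm HOCl: 1.81 / 0.4885 = 3.705 ppm.
FC to add: 3.705 − 0.7 = 3.005 mg/L as Cl₂.
Cl₂ equivalent: 3.005 mg/L × 1,170 L = 3.516 g.
Product at 89.3% available Cl: 3.516 / 0.893 = 3.938 g.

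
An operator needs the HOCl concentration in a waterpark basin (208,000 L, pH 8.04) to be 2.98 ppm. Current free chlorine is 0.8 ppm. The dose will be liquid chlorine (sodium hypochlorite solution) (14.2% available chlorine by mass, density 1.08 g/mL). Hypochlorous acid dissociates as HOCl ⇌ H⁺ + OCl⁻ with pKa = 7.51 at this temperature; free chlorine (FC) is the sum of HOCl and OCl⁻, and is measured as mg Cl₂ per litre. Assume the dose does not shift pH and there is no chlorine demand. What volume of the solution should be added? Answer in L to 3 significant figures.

[OCl⁻]/[HOCl] = 10^(pH − pKa) = 10^(8.04 − 7.51) = 3.388; fraction as HOCl = 1/(1 + 3.388) = 0.2279.
Free chlorine required for 2.98 ppm HOCl: 2.98 / 0.2279 = 13.08 ppm.
FC to add: 13.08 − 0.8 = 12.28 mg/L as Cl₂.
Cl₂ equivalent: 12.28 mg/L × 208,000 L = 2554 g.
Product at 14.2% available Cl: 2554 / 0.142 = 17,980 g.
Volume: 17,980 g ÷ 1.08 g/mL = 16,650 mL.

16.7 L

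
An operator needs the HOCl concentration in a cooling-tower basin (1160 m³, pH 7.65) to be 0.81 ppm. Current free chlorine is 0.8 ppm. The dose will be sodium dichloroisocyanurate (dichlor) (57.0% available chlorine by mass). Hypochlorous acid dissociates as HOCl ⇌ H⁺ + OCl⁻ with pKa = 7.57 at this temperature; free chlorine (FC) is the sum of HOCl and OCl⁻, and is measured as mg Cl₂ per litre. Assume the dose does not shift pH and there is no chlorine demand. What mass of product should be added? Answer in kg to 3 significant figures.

2.00 kg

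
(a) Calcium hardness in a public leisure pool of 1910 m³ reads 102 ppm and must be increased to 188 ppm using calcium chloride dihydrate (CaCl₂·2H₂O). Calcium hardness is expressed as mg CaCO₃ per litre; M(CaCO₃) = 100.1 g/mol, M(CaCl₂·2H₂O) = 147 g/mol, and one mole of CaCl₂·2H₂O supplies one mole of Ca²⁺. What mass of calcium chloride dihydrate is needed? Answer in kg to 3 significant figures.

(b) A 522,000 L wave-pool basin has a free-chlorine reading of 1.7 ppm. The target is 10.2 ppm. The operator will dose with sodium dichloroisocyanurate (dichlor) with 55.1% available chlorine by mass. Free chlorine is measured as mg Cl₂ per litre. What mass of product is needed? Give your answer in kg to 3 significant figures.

(a) Volume: 1910 m³ = 1,910,000 L.
(a) Hardness to add: (188 − 102) = 86 mg/L as CaCO₃ × 1,910,000 L = 164,300 g as CaCO₃.
(a) Moles of Ca²⁺ (1 mol Ca²⁺ ≡ 1 mol CaCO₃): 164,300 / 100.1 g/mol = 1641 mol.
(a) Mass of CaCl₂·2H₂O: 1641 × 147 = 241,200 g.

(b) Chlorine deficit: 10.2 − 1.7 = 8.5 ppm = 8.5 mg/L as Cl₂.
(b) Cl₂ equivalent needed: 8.5 mg/L × 522,000 L = 4,437,000 mg = 4437 g.
(b) Product at 55.1% available chlorine: 4437 / 0.551 = 8053 g.

(a) 241 kg; (b) 8.05 kg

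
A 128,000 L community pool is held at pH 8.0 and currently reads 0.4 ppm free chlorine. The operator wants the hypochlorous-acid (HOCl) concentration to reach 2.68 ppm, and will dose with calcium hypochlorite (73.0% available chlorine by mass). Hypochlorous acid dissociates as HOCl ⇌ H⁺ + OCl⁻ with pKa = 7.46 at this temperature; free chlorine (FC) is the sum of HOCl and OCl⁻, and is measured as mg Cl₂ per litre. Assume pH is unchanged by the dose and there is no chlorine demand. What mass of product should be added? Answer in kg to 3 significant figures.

[OCl⁻]/[HOCl] = 10^(pH − pKa) = 10^(8.0 − 7.46) = 3.467; fraction as HOCl = 1/(1 + 3.467) = 0.2238.
Free chlorine required for 2.68 ppm HOCl: 2.68 / 0.2238 = 11.97 ppm.
FC to add: 11.97 − 0.4 = 11.57 mg/L as Cl₂.
Cl₂ equivalent: 11.57 mg/L × 128,000 L = 1481 g.
Product at 73.0% available Cl: 1481 / 0.73 = 2029 g.

2.03 kg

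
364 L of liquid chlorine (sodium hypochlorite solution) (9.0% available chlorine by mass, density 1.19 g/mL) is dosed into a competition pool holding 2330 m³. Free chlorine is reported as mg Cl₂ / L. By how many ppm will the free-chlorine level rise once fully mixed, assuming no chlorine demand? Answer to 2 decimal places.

Volume: 2330 m³ = 2,330,000 L.
Mass of solution: 364 L × 1000 mL/L × 1.19 g/mL = 433,200 g.
Available chlorine delivered: 433,200 g × 0.09 = 38,980 g as Cl₂.
Concentration rise: 38,980 g / 2,330,000 L = 16.73 mg/L = 16.73 ppm.

16.73 ppm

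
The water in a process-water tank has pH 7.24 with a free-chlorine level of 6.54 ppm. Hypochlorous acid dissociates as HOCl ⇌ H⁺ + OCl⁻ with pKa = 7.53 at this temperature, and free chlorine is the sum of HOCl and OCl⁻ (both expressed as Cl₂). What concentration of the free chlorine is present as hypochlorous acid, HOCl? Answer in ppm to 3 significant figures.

4.32 ppm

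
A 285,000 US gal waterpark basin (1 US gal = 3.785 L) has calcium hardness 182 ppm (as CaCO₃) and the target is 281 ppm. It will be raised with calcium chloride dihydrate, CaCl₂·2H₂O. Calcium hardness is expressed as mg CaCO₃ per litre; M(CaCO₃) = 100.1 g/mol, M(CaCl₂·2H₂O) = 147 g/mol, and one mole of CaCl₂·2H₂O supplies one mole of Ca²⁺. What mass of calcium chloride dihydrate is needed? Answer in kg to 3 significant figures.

157 kg

Volume: 285,000 US gal × 3.785 L/gal = 1,078,725 L.
Hardness to add: (281 − 182) = 99 mg/L as CaCO₃ × 1,078,725 L = 106,800 g as CaCO₃.
Moles of Ca²⁺ (1 mol Ca²⁺ ≡ 1 mol CaCO₃): 106,800 / 100.1 g/mol = 1067 mol.
Mass of CaCl₂·2H₂O: 1067 × 147 = 156,800 g.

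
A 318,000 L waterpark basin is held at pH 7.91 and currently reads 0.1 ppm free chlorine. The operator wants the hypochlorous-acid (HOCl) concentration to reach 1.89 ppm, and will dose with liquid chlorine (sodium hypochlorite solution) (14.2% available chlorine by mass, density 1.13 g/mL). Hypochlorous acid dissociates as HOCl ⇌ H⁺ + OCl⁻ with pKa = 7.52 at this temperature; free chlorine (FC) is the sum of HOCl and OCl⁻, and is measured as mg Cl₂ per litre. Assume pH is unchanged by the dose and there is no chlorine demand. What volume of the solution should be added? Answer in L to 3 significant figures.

[OCl⁻]/[HOCl] = 10^(pH − pKa) = 10^(7.91 − 7.52) = 2.455; fraction as HOCl = 1/(1 + 2.455) = 0.2895.
Free chlorine required for 1.89 ppm HOCl: 1.89 / 0.2895 = 6.529 ppm.
FC to add: 6.529 − 0.1 = 6.429 mg/L as Cl₂.
Cl₂ equivalent: 6.429 mg/L × 318,000 L = 2045 g.
Product at 14.2% available Cl: 2045 / 0.142 = 14,400 g.
Volume: 14,400 g ÷ 1.13 g/mL = 12,740 mL.

12.7 L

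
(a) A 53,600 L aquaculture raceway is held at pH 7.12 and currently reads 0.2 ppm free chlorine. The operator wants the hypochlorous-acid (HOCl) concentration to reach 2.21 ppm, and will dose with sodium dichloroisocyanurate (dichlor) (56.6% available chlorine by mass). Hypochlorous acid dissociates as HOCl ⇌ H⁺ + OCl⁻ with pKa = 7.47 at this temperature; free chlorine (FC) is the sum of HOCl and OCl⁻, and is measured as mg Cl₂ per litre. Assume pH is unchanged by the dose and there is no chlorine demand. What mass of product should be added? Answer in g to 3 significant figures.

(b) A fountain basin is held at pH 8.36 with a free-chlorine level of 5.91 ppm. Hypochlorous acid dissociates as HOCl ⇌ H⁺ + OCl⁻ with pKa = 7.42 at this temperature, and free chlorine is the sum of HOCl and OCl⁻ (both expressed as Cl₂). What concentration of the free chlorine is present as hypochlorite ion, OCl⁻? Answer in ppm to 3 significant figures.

(a) [OCl⁻]/[HOCl] = 10^(pH − pKa) = 10^(7.12 − 7.47) = 0.4467; fraction as HOCl = 1/(1 + 0.4467) = 0.6912.
(a) Free chlorine required for 2.21 ppm HOCl: 2.21 / 0.6912 = 3.197 ppm.
(a) FC to add: 3.197 − 0.2 = 2.997 mg/L as Cl₂.
(a) Cl₂ equivalent: 2.997 mg/L × 53,600 L = 160.6 g.
(a) Product at 56.6% available Cl: 160.6 / 0.566 = 283.8 g.

(b) [OCl⁻]/[HOCl] = 10^(pH − pKa) = 10^(8.36 − 7.42) = 10^0.94 = 8.71.
(b) Fraction as HOCl = 1 / (1 + 8.71) = 0.103.
(b) OCl⁻ = (1 − 0.103) × 5.91 ppm = 5.301 ppm.

(a) 284 g; (b) 5.30 ppm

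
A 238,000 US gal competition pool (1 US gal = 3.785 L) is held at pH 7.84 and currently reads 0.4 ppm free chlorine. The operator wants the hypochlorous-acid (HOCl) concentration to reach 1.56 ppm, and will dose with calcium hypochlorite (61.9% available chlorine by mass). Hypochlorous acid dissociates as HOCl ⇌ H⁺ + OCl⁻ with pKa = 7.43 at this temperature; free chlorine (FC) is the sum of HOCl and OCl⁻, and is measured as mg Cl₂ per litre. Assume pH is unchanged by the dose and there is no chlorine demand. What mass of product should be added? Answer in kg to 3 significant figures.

Volume: 238,000 US gal × 3.785 L/gal = 900,830 L.
[OCl⁻]/[HOCl] = 10^(pH − pKa) = 10^(7.84 − 7.43) = 2.57; fraction as HOCl = 1/(1 + 2.57) = 0.2801.
Free chlorine required for 1.56 ppm HOCl: 1.56 / 0.2801 = 5.57 ppm.
FC to add: 5.57 − 0.4 = 5.17 mg/L as Cl₂.
Cl₂ equivalent: 5.17 mg/L × 900,830 L = 4657 g.
Product at 61.9% available Cl: 4657 / 0.619 = 7524 g.

7.52 kg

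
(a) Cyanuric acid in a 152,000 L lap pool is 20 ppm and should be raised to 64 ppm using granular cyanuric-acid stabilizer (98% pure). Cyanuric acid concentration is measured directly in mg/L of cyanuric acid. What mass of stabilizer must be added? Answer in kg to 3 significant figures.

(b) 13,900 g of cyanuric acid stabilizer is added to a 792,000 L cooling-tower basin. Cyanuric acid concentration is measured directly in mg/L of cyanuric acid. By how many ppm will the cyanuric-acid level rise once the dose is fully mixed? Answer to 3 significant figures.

(a) CYA to add: (64 − 20) = 44 mg/L × 152,000 L = 6688 g cyanuric acid.
(a) At 98% purity: 6688 / 0.98 = 6824 g product.

(b) Rise: 13,900 g / 792,000 L × 1000 = 17.55 mg/L.

(a) 6.82 kg; (b) 17.6 ppm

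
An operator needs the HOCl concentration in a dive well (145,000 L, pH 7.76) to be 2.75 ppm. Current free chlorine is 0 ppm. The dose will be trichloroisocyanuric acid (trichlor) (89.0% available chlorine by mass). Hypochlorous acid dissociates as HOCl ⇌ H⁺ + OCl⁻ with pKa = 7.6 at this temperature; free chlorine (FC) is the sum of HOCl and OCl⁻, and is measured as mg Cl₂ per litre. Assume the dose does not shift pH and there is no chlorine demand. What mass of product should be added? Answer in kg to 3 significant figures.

[OCl⁻]/[HOCl] = 10^(pH − pKa) = 10^(7.76 − 7.6) = 1.445; fraction as HOCl = 1/(1 + 1.445) = 0.4089.
Free chlorine required for 2.75 ppm HOCl: 2.75 / 0.4089 = 6.725 ppm.
FC to add: 6.725 − 0 = 6.725 mg/L as Cl₂.
Cl₂ equivalent: 6.725 mg/L × 145,000 L = 975.1 g.
Product at 89.0% available Cl: 975.1 / 0.89 = 1096 g.

1.10 kg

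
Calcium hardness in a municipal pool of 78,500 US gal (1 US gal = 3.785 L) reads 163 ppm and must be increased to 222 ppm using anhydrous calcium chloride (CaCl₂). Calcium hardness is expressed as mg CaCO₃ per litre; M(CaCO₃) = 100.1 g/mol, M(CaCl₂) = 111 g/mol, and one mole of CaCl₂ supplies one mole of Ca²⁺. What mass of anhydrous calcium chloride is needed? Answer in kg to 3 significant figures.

19.4 kg

Volume: 78,500 US gal × 3.785 L/gal = 297,122 L.
Hardness to add: (222 − 163) = 59 mg/L as CaCO₃ × 297,122 L = 17,530 g as CaCO₃.
Moles of Ca²⁺ (1 mol Ca²⁺ ≡ 1 mol CaCO₃): 17,530 / 100.1 g/mol = 175.1 mol.
Mass of CaCl₂: 175.1 × 111 = 19,440 g.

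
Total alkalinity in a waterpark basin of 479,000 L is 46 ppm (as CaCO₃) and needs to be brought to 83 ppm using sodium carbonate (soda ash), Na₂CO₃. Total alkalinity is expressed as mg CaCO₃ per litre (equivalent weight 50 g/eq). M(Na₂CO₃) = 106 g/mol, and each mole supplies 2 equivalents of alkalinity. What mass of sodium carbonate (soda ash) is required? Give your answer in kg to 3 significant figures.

18.8 kg

Alkalinity to add: (83 − 46) = 37 mg/L as CaCO₃ × 479,000 L = 17,720 g as CaCO₃.
Equivalents: 17,720 g ÷ 50 g/eq = 354.5 eq.
Each mole of Na₂CO₃ supplies 2 eq, so 354.5 / 2 = 177.2 mol.
Mass: 177.2 mol × 106 g/mol = 18,790 g.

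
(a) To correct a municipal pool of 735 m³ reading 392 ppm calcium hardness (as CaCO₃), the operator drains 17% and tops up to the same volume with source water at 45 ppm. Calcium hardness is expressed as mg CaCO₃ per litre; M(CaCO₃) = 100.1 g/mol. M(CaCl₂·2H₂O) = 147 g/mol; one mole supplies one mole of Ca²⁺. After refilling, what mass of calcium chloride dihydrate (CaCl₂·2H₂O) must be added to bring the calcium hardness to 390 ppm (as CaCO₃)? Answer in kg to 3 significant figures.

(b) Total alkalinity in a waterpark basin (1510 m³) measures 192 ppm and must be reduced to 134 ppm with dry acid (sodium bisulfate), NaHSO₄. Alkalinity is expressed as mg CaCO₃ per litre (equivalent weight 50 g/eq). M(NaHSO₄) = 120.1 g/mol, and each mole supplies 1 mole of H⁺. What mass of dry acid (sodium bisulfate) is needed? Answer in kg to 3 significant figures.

(a) 61.5 kg; (b) 210 kg

(a) Volume: 735 m³ = 735,000 L.
(a) After draining 17% and refilling: 392 × 0.83 + 45 × 0.17 = 333.01 ppm.
(a) Deficit to target: 390 − 333.01 = 56.99 mg/L.
(a) As CaCO₃: 56.99 mg/L × 735,000 L = 41,890 g; ÷ 100.1 = 418.5 mol Ca²⁺.
(a) Mass: 418.5 × 147 = 61,510 g.

(b) Volume: 1510 m³ = 1,510,000 L.
(b) Alkalinity to neutralize: (192 − 134) = 58 mg/L as CaCO₃ × 1,510,000 L = 87,580 g as CaCO₃.
(b) Equivalents of H⁺ required: 87,580 ÷ 50 g/eq = 1752 eq = 1752 mol NaHSO₄.
(b) Mass of NaHSO₄: 1752 × 120.1 = 210,400 g.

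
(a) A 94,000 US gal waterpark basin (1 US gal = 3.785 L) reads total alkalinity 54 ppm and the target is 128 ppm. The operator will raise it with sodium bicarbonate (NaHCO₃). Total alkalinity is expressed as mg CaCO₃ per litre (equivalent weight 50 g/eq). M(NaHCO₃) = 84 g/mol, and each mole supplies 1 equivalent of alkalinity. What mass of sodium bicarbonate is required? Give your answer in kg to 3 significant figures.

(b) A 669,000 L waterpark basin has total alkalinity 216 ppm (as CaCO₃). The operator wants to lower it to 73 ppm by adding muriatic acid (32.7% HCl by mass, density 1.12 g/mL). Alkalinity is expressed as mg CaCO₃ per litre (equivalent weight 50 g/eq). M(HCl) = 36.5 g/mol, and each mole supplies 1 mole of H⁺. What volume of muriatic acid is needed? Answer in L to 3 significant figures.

(a) 44.2 kg; (b) 191 L

(a) Volume: 94,000 US gal × 3.785 L/gal = 355,790 L.
(a) Alkalinity to add: (128 − 54) = 74 mg/L as CaCO₃ × 355,790 L = 26,330 g as CaCO₃.
(a) Equivalents: 26,330 g ÷ 50 g/eq = 526.6 eq.
(a) NaHCO₃ supplies 1 eq per mole → 526.6 mol.
(a) Mass: 526.6 mol × 84 g/mol = 44,230 g.

(b) Alkalinity to neutralize: (216 − 73) = 143 mg/L as CaCO₃ × 669,000 L = 95,670 g as CaCO₃.
(b) Equivalents of H⁺ required: 95,670 ÷ 50 g/eq = 1913 eq = 1913 mol HCl.
(b) Mass of HCl: 1913 × 36.5 = 69,840 g.
(b) Mass of 32.7% solution: 69,840 / 0.327 = 213,600 g.
(b) Volume: 213,600 g ÷ 1.12 g/mL = 190,700 mL.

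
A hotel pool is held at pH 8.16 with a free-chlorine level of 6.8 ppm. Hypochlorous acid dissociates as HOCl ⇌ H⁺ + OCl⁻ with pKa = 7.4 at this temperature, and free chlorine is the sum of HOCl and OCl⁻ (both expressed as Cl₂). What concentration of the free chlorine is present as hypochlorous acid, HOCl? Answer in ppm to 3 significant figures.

1.01 ppm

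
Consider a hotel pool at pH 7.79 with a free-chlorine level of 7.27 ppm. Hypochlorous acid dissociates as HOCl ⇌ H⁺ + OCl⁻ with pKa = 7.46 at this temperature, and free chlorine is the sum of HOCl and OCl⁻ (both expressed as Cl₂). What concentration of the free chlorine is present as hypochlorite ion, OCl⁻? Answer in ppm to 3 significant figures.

4.95 ppm

[OCl⁻]/[HOCl] = 10^(pH − pKa) = 10^(7.79 − 7.46) = 10^0.33 = 2.138.
Fraction as HOCl = 1 / (1 + 2.138) = 0.3187.
OCl⁻ = (1 − 0.3187) × 7.27 ppm = 4.953 ppm.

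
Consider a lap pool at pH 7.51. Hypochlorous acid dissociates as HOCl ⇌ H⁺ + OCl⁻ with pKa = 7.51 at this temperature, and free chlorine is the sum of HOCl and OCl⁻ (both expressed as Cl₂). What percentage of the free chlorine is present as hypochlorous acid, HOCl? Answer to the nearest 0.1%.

[OCl⁻]/[HOCl] = 10^(pH − pKa) = 10^(7.51 − 7.51) = 10^0.00 = 1.
Fraction as HOCl = 1 / (1 + 1) = 0.5.

50.0%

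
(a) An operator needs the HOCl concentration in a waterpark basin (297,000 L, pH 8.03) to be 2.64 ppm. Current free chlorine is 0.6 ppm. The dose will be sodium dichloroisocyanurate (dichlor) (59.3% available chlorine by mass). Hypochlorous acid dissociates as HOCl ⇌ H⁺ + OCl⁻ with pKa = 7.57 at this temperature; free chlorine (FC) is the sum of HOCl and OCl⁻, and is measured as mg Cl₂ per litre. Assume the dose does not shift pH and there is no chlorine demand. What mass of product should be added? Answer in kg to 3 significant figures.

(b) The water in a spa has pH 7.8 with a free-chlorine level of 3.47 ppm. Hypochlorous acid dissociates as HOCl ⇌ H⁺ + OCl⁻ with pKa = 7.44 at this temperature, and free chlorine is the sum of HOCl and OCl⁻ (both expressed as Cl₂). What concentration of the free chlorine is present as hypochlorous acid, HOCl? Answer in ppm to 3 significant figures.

(a) [OCl⁻]/[HOCl] = 10^(pH − pKa) = 10^(8.03 − 7.57) = 2.884; fraction as HOCl = 1/(1 + 2.884) = 0.2575.
(a) Free chlorine required for 2.64 ppm HOCl: 2.64 / 0.2575 = 10.25 ppm.
(a) FC to add: 10.25 − 0.6 = 9.654 mg/L as Cl₂.
(a) Cl₂ equivalent: 9.654 mg/L × 297,000 L = 2867 g.
(a) Product at 59.3% available Cl: 2867 / 0.593 = 4835 g.

(b) [OCl⁻]/[HOCl] = 10^(pH − pKa) = 10^(7.8 − 7.44) = 10^0.36 = 2.291.
(b) Fraction as HOCl = 1 / (1 + 2.291) = 0.3039.
(b) HOCl = 0.3039 × 3.47 ppm = 1.054 ppm.

(a) 4.84 kg; (b) 1.05 ppm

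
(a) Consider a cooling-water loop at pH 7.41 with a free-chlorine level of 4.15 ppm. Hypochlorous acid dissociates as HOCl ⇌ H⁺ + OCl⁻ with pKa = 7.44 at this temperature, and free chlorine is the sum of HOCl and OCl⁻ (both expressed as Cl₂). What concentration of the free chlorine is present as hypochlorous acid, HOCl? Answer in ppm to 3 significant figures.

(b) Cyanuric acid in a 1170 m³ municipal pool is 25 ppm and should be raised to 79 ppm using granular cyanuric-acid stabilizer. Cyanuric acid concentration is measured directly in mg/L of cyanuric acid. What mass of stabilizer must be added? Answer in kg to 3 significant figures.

(a) [OCl⁻]/[HOCl] = 10^(pH − pKa) = 10^(7.41 − 7.44) = 10^-0.03 = 0.9333.
(a) Fraction as HOCl = 1 / (1 + 0.9333) = 0.5173.
(a) HOCl = 0.5173 × 4.15 ppm = 2.147 ppm.

(b) Volume: 1170 m³ = 1,170,000 L.
(b) CYA to add: (79 − 25) = 54 mg/L × 1,170,000 L = 63,180 g cyanuric acid.

(a) 2.15 ppm; (b) 63.2 kg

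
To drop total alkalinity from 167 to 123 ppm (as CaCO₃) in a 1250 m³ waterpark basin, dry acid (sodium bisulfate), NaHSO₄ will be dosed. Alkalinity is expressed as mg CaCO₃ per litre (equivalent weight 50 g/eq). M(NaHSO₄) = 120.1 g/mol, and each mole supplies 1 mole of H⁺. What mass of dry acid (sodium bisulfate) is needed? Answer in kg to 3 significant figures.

132 kg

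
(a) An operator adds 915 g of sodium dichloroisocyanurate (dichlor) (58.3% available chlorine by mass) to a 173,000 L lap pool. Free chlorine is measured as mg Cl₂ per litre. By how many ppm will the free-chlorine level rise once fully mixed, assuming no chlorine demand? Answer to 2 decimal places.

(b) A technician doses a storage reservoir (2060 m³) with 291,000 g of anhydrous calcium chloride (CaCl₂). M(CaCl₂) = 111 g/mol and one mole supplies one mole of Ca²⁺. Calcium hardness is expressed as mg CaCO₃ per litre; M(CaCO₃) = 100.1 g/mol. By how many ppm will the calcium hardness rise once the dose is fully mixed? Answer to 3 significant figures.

(a) 3.08 ppm; (b) 127 ppm

(a) Available chlorine delivered: 915 g × 0.583 = 533.4 g as Cl₂.
(a) Concentration rise: 533.4 g / 173,000 L = 3.083 mg/L = 3.08 ppm.

(b) Volume: 2060 m³ = 2,060,000 L.
(b) Moles of Ca²⁺: 291,000 g ÷ 111 g/mol = 2622 mol.
(b) As CaCO₃: 2622 mol × 100.1 g/mol = 262,400 g.
(b) Rise: 262,400 g / 2,060,000 L × 1000 = 127.4 mg/L.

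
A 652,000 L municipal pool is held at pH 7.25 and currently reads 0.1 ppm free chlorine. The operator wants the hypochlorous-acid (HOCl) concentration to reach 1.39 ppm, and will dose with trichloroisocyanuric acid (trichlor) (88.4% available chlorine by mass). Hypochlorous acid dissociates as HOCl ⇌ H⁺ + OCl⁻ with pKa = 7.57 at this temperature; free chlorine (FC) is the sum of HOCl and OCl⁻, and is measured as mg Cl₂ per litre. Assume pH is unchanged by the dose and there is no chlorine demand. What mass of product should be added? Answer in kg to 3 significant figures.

[OCl⁻]/[HOCl] = 10^(pH − pKa) = 10^(7.25 − 7.57) = 0.4786; fraction as HOCl = 1/(1 + 0.4786) = 0.6763.
Free chlorine required for 1.39 ppm HOCl: 1.39 / 0.6763 = 2.055 ppm.
FC to add: 2.055 − 0.1 = 1.955 mg/L as Cl₂.
Cl₂ equivalent: 1.955 mg/L × 652,000 L = 1275 g.
Product at 88.4% available Cl: 1275 / 0.884 = 1442 g.

1.44 kg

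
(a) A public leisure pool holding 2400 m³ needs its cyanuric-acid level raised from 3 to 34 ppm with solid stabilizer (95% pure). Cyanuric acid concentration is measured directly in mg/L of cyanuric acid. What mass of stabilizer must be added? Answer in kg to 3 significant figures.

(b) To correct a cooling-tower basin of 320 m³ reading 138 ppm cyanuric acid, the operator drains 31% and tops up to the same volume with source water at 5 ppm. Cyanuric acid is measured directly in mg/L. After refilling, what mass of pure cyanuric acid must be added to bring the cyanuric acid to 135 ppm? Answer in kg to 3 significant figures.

(a) 78.3 kg; (b) 12.2 kg

(a) Volume: 2400 m³ = 2,400,000 L.
(a) CYA to add: (34 − 3) = 31 mg/L × 2,400,000 L = 74,400 g cyanuric acid.
(a) At 95% purity: 74,400 / 0.95 = 78,320 g product.

(b) Volume: 320 m³ = 320,000 L.
(b) After draining 31% and refilling: 138 × 0.69 + 5 × 0.31 = 96.77 ppm.
(b) Deficit to target: 135 − 96.77 = 38.23 mg/L.
(b) Mass: 38.23 mg/L × 320,000 L = 12,230 g cyanuric acid.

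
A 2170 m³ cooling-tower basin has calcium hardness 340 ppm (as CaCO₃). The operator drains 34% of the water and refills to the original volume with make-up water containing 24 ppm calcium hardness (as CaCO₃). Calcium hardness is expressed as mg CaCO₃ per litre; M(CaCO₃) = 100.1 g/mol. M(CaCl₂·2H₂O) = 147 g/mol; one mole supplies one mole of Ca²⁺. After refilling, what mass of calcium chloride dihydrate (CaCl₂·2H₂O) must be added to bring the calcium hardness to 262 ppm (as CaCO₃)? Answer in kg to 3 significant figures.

93.8 kg

Volume: 2170 m³ = 2,170,000 L.
After draining 34% and refilling: 340 × 0.66 + 24 × 0.34 = 232.56 ppm.
Deficit to target: 262 − 232.56 = 29.44 mg/L.
As CaCO₃: 29.44 mg/L × 2,170,000 L = 63,880 g; ÷ 100.1 = 638.2 mol Ca²⁺.
Mass: 638.2 × 147 = 93,820 g.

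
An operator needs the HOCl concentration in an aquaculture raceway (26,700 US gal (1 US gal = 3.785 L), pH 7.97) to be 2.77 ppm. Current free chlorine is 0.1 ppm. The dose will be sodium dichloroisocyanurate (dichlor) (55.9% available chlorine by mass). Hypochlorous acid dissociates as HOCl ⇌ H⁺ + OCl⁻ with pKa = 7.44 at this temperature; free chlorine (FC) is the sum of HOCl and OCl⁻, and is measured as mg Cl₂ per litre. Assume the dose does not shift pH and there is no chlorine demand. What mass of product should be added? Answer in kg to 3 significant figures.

2.18 kg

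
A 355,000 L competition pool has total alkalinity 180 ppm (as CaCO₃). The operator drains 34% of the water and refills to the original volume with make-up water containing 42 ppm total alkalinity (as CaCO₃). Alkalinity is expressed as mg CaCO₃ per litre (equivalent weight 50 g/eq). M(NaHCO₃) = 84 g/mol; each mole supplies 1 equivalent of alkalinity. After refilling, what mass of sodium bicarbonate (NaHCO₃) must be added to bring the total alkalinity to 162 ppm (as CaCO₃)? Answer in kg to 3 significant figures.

17.2 kg

After draining 34% and refilling: 180 × 0.66 + 42 × 0.34 = 133.08 ppm.
Deficit to target: 162 − 133.08 = 28.92 mg/L.
As CaCO₃: 28.92 mg/L × 355,000 L = 10,270 g; ÷ 50 g/eq ÷ 1 = 205.3 mol NaHCO₃.
Mass: 205.3 × 84 = 17,250 g.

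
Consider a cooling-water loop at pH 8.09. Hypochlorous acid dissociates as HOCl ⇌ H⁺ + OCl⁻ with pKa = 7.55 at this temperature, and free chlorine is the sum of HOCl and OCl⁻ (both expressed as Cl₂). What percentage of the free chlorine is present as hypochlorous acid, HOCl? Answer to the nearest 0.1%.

22.4%

[OCl⁻]/[HOCl] = 10^(pH − pKa) = 10^(8.09 − 7.55) = 10^0.54 = 3.467.
Fraction as HOCl = 1 / (1 + 3.467) = 0.2238.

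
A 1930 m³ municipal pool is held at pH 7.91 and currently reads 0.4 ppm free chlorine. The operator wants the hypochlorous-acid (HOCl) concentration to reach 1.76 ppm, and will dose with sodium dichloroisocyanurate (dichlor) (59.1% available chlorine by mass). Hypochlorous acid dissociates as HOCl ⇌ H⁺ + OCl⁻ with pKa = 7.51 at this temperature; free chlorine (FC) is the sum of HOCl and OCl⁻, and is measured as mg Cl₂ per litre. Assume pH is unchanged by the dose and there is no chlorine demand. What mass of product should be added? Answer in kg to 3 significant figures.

18.9 kg

Volume: 1930 m³ = 1,930,000 L.
[OCl⁻]/[HOCl] = 10^(pH − pKa) = 10^(7.91 − 7.51) = 2.512; fraction as HOCl = 1/(1 + 2.512) = 0.2847.
Free chlorine required for 1.76 ppm HOCl: 1.76 / 0.2847 = 6.181 ppm.
FC to add: 6.181 − 0.4 = 5.781 mg/L as Cl₂.
Cl₂ equivalent: 5.781 mg/L × 1,930,000 L = 11,160 g.
Product at 59.1% available Cl: 11,160 / 0.591 = 18,880 g.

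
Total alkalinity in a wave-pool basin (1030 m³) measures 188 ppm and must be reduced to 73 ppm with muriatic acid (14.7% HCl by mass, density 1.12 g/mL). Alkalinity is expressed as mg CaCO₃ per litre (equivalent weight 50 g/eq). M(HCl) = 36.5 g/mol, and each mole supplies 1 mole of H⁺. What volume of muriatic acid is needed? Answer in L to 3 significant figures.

525 L

Volume: 1030 m³ = 1,030,000 L.
Alkalinity to neutralize: (188 − 73) = 115 mg/L as CaCO₃ × 1,030,000 L = 118,400 g as CaCO₃.
Equivalents of H⁺ required: 118,400 ÷ 50 g/eq = 2369 eq = 2369 mol HCl.
Mass of HCl: 2369 × 36.5 = 86,470 g.
Mass of 14.7% solution: 86,470 / 0.147 = 588,200 g.
Volume: 588,200 g ÷ 1.12 g/mL = 525,200 mL.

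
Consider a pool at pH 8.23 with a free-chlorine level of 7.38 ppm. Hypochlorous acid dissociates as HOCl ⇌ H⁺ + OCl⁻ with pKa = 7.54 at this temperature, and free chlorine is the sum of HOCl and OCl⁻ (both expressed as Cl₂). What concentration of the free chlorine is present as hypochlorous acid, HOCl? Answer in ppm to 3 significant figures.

[OCl⁻]/[HOCl] = 10^(pH − pKa) = 10^(8.23 − 7.54) = 10^0.69 = 4.898.
Fraction as HOCl = 1 / (1 + 4.898) = 0.1696.
HOCl = 0.1696 × 7.38 ppm = 1.251 ppm.

1.25 ppm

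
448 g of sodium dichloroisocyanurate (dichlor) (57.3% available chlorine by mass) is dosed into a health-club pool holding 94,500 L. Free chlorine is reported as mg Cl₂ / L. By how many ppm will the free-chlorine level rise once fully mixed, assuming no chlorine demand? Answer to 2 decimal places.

Available chlorine delivered: 448 g × 0.573 = 256.7 g as Cl₂.
Concentration rise: 256.7 g / 94,500 L = 2.716 mg/L = 2.72 ppm.

2.72 ppm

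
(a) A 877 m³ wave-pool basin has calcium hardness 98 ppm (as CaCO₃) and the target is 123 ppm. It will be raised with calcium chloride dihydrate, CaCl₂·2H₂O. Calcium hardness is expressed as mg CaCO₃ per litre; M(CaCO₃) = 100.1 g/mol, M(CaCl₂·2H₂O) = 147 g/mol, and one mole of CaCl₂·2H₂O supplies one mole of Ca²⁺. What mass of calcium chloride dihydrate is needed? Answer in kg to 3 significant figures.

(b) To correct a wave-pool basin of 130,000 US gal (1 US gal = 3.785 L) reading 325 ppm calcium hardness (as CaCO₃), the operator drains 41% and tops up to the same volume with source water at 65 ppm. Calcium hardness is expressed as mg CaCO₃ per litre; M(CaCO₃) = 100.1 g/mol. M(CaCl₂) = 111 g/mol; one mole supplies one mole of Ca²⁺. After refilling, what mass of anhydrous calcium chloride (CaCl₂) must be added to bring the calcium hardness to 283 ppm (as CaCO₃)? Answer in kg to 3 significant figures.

(a) Volume: 877 m³ = 877,000 L.
(a) Hardness to add: (123 − 98) = 25 mg/L as CaCO₃ × 877,000 L = 21,920 g as CaCO₃.
(a) Moles of Ca²⁺ (1 mol Ca²⁺ ≡ 1 mol CaCO₃): 21,920 / 100.1 g/mol = 219 mol.
(a) Mass of CaCl₂·2H₂O: 219 × 147 = 32,200 g.

(b) Volume: 130,000 US gal × 3.785 L/gal = 492,050 L.
(b) After draining 41% and refilling: 325 × 0.59 + 65 × 0.41 = 218.4 ppm.
(b) Deficit to target: 283 − 218.4 = 64.6 mg/L.
(b) As CaCO₃: 64.6 mg/L × 492,050 L = 31,790 g; ÷ 100.1 = 317.5 mol Ca²⁺.
(b) Mass: 317.5 × 111 = 35,250 g.

(a) 32.2 kg; (b) 35.2 kg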